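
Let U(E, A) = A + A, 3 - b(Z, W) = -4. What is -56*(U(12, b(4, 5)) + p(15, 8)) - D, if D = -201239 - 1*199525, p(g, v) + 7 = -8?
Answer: 400820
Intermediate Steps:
p(g, v) = -15 (p(g, v) = -7 - 8 = -15)
D = -400764 (D = -201239 - 199525 = -400764)
b(Z, W) = 7 (b(Z, W) = 3 - 1*(-4) = 3 + 4 = 7)
U(E, A) = 2*A
-56*(U(12, b(4, 5)) + p(15, 8)) - D = -56*(2*7 - 15) - 1*(-400764) = -56*(14 - 15) + 400764 = -56*(-1) + 400764 = 56 + 400764 = 400820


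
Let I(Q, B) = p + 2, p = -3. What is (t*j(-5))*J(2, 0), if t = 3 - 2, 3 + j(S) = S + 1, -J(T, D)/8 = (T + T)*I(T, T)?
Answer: -224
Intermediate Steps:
I(Q, B) = -1 (I(Q, B) = -3 + 2 = -1)
J(T, D) = 16*T (J(T, D) = -8*(T + T)*(-1) = -8*2*T*(-1) = -(-16)*T = 16*T)
j(S) = -2 + S (j(S) = -3 + (S + 1) = -3 + (1 + S) = -2 + S)
t = 1
(t*j(-5))*J(2, 0) = (1*(-2 - 5))*(16*2) = (1*(-7))*32 = -7*32 = -224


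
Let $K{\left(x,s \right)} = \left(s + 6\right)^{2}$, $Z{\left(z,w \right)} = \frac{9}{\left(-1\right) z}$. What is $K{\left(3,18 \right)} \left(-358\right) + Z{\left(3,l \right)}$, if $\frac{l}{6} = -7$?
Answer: $-206211$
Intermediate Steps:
$l = -42$ ($l = 6 \left(-7\right) = -42$)
$Z{\left(z,w \right)} = - \frac{9}{z}$ ($Z{\left(z,w \right)} = 9 \left(- \frac{1}{z}\right) = - \frac{9}{z}$)
$K{\left(x,s \right)} = \left(6 + s\right)^{2}$
$K{\left(3,18 \right)} \left(-358\right) + Z{\left(3,l \right)} = \left(6 + 18\right)^{2} \left(-358\right) - \frac{9}{3} = 24^{2} \left(-358\right) - 3 = 576 \left(-358\right) - 3 = -206208 - 3 = -206211$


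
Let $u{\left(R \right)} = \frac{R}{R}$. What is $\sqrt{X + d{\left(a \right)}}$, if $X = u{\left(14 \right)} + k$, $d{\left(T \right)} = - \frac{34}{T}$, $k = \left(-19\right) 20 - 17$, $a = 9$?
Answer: $\frac{i \sqrt{3598}}{3} \approx 19.994 i$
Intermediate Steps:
$u{\left(R \right)} = 1$
$k = -397$ ($k = -380 - 17 = -397$)
$X = -396$ ($X = 1 - 397 = -396$)
$\sqrt{X + d{\left(a \right)}} = \sqrt{-396 - \frac{34}{9}} = \sqrt{- \frac{3598}{9}} = \frac{i \sqrt{3598}}{3}$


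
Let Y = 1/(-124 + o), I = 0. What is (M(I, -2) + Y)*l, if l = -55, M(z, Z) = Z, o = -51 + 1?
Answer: 19195/174 ≈ 110.32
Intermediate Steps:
o = -50
Y = -1/174 (Y = 1/(-124 - 50) = 1/(-174) = -1/174 ≈ -0.0057471)
(M(I, -2) + Y)*l = (-2 - 1/174)*(-55) = -349/174*(-55) = 19195/174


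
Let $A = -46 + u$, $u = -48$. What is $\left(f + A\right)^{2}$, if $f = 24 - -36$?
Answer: $1156$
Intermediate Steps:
$f = 60$ ($f = 24 + 36 = 60$)
$A = -94$ ($A = -46 - 48 = -94$)
$\left(f + A\right)^{2} = \left(60 - 94\right)^{2} = \left(-34\right)^{2} = 1156$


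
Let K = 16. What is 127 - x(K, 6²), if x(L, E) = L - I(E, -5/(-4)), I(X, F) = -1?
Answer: 110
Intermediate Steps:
x(L, E) = 1 + L (x(L, E) = L - 1*(-1) = L + 1 = 1 + L)
127 - x(K, 6²) = 127 - (1 + 16) = 127 - 1*17 = 127 - 17 = 110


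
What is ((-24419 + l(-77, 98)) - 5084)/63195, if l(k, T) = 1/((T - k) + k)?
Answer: -2891293/6193110 ≈ -0.46686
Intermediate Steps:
l(k, T) = 1/T
((-24419 + l(-77, 98)) - 5084)/63195 = ((-24419 + 1/98) - 5084)/63195 = ((-24419 + 1/98) - 5084)*(1/63195) = (-2393061/98 - 5084)*(1/63195) = -2891293/98*1/63195 = -2891293/6193110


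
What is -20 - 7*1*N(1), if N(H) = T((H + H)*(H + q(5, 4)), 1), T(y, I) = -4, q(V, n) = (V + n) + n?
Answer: 8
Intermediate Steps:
q(V, n) = V + 2*n
N(H) = -4
-20 - 7*1*N(1) = -20 - 7*1*(-4) = -20 - (-28) = -20 - 7*(-4) = -20 + 28 = 8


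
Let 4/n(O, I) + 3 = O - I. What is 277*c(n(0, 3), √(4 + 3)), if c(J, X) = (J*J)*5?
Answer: 5540/9 ≈ 615.56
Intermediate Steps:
n(O, I) = 4/(-3 + O - I) (n(O, I) = 4/(-3 + (O - I)) = 4/(-3 + O - I))
c(J, X) = 5*J² (c(J, X) = J²*5 = 5*J²)
277*c(n(0, 3), √(4 + 3)) = 277*(5*(-4/(3 + 3 - 1*0))²) = 277*(5*(-4/(3 + 3 + 0))²) = 277*(5*(-4/6)²) = 277*(5*(-4*⅙)²) = 277*(5*(-⅔)²) = 277*(5*(4/9)) = 277*(20/9) = 5540/9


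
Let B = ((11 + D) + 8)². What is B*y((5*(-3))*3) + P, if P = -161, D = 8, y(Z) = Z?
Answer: -32966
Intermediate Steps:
B = 729 (B = ((11 + 8) + 8)² = (19 + 8)² = 27² = 729)
B*y((5*(-3))*3) + P = 729*((5*(-3))*3) - 161 = 729*(-15*3) - 161 = 729*(-45) - 161 = -32805 - 161 = -32966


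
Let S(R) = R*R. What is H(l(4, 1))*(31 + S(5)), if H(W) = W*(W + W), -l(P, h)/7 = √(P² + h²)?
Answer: 93296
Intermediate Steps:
l(P, h) = -7*√(P² + h²)
H(W) = 2*W² (H(W) = W*(2*W) = 2*W²)
S(R) = R²
H(l(4, 1))*(31 + S(5)) = (2*(-7*√(4² + 1²))²)*(31 + 5²) = (2*(-7*√(16 + 1))²)*(31 + 25) = (2*(-7*√17)²)*56 = (2*833)*56 = 1666*56 = 93296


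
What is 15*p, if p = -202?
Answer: -3030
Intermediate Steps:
15*p = 15*(-202) = -3030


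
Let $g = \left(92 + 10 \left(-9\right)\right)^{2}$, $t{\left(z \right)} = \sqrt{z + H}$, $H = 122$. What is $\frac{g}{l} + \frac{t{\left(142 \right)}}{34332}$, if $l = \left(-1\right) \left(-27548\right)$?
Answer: $\frac{1}{6887} + \frac{\sqrt{66}}{17166} \approx 0.00061846$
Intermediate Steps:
$t{\left(z \right)} = \sqrt{122 + z}$ ($t{\left(z \right)} = \sqrt{z + 122} = \sqrt{122 + z}$)
$g = 4$ ($g = \left(92 - 90\right)^{2} = 2^{2} = 4$)
$l = 27548$
$\frac{g}{l} + \frac{t{\left(142 \right)}}{34332} = \frac{4}{27548} + \frac{\sqrt{122 + 142}}{34332} = 4 \cdot \frac{1}{27548} + \sqrt{264} \cdot \frac{1}{34332} = \frac{1}{6887} + 2 \sqrt{66} \cdot \frac{1}{34332} = \frac{1}{6887} + \frac{\sqrt{66}}{17166}$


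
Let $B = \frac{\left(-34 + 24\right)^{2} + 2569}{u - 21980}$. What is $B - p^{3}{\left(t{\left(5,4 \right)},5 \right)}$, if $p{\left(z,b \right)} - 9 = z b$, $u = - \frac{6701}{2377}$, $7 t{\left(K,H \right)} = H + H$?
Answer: $- \frac{57100615925106}{17922834223} \approx -3185.9$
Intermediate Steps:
$t{\left(K,H \right)} = \frac{2 H}{7}$ ($t{\left(K,H \right)} = \frac{H + H}{7} = \frac{2 H}{7}$)
$u = - \frac{6701}{2377}$ ($u = \left(-6701\right) \frac{1}{2377} = - \frac{6701}{2377} \approx -2.8191$)
$p{\left(z,b \right)} = 9 + b z$ ($p{\left(z,b \right)} = 9 + z b = 9 + b z$)
$B = - \frac{6344213}{52253161}$ ($B = \frac{\left(-34 + 24\right)^{2} + 2569}{- \frac{6701}{2377} - 21980} = \frac{\left(-10\right)^{2} + 2569}{- \frac{52253161}{2377}} = \left(100 + 2569\right) \left(- \frac{2377}{52253161}\right) = 2669 \left(- \frac{2377}{52253161}\right) = - \frac{6344213}{52253161} \approx -0.12141$)
$B - p^{3}{\left(t{\left(5,4 \right)},5 \right)} = - \frac{6344213}{52253161} - \left(9 + 5 \cdot \frac{2}{7} \cdot 4\right)^{3} = - \frac{6344213}{52253161} - \left(9 + 5 \cdot \frac{8}{7}\right)^{3} = - \frac{6344213}{52253161} - \left(9 + \frac{40}{7}\right)^{3} = - \frac{6344213}{52253161} - \left(\frac{103}{7}\right)^{3} = - \frac{6344213}{52253161} - \frac{1092727}{343} = - \frac{57100615925106}{17922834223}$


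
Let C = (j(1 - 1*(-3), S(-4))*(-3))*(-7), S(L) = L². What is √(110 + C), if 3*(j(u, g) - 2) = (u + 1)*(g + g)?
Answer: 2*√318 ≈ 35.665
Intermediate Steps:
j(u, g) = 2 + 2*g*(1 + u)/3 (j(u, g) = 2 + ((u + 1)*(g + g))/3 = 2 + ((1 + u)*(2*g))/3 = 2 + (2*g*(1 + u))/3 = 2 + 2*g*(1 + u)/3)
C = 1162 (C = ((2 + (⅔)*(-4)² + (⅔)*(-4)²*(1 - 1*(-3)))*(-3))*(-7) = ((2 + (⅔)*16 + (⅔)*16*(1 + 3))*(-3))*(-7) = ((2 + 32/3 + (⅔)*16*4)*(-3))*(-7) = ((2 + 32/3 + 128/3)*(-3))*(-7) = ((166/3)*(-3))*(-7) = -166*(-7) = 1162)
√(110 + C) = √(110 + 1162) = √1272 = 2*√318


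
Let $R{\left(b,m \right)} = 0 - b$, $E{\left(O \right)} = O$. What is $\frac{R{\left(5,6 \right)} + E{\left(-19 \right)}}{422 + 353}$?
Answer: $- \frac{24}{775} \approx -0.030968$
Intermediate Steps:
$R{\left(b,m \right)} = - b$
$\frac{R{\left(5,6 \right)} + E{\left(-19 \right)}}{422 + 353} = \frac{\left(-1\right) 5 - 19}{422 + 353} = \frac{-5 - 19}{775} = \left(-24\right) \frac{1}{775} = - \frac{24}{775}$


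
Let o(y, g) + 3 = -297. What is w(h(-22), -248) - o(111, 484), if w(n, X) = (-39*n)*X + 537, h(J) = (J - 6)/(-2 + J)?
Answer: 12121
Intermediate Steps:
o(y, g) = -300 (o(y, g) = -3 - 297 = -300)
h(J) = (-6 + J)/(-2 + J)
w(n, X) = 537 - 39*X*n (w(n, X) = -39*X*n + 537 = 537 - 39*X*n)
w(h(-22), -248) - o(111, 484) = (537 - 39*(-248)*(-6 - 22)/(-2 - 22)) - 1*(-300) = (537 - 39*(-248)*-28/(-24)) + 300 = (537 - 39*(-248)*(-1/24*(-28))) + 300 = (537 - 39*(-248)*7/6) + 300 = (537 + 11284) + 300 = 11821 + 300 = 12121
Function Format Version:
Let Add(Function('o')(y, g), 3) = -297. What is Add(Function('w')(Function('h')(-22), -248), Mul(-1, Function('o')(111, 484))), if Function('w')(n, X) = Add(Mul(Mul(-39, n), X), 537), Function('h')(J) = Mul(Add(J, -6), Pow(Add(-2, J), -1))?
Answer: 12121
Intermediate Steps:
Function('o')(y, g) = -300 (Function('o')(y, g) = Add(-3, -297) = -300)
Function('h')(J) = Mul(Pow(Add(-2, J), -1), Add(-6, J)) (Function('h')(J) = Mul(Add(-6, J), Pow(Add(-2, J), -1)) = Mul(Pow(Add(-2, J), -1), Add(-6, J)))
Function('w')(n, X) = Add(537, Mul(-39, X, n)) (Function('w')(n, X) = Add(Mul(-39, X, n), 537) = Add(537, Mul(-39, X, n)))
Add(Function('w')(Function('h')(-22), -248), Mul(-1, Function('o')(111, 484))) = Add(Add(537, Mul(-39, -248, Mul(Pow(Add(-2, -22), -1), Add(-6, -22)))), Mul(-1, -300)) = Add(Add(537, Mul(-39, -248, Mul(Pow(-24, -1), -28))), 300) = Add(Add(537, Mul(-39, -248, Mul(Rational(-1, 24), -28))), 300) = Add(Add(537, Mul(-39, -248, Rational(7, 6))), 300) = Add(Add(537, 11284), 300) = Add(11821, 300) = 12121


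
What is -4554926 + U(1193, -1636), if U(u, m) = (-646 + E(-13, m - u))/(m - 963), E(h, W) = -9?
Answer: -11838252019/2599 ≈ -4.5549e+6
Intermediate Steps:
U(u, m) = -655/(-963 + m) (U(u, m) = (-646 - 9)/(m - 963) = -655/(-963 + m))
-4554926 + U(1193, -1636) = -4554926 - 655/(-963 - 1636) = -4554926 - 655/(-2599) = -4554926 - 655*(-1/2599) = -4554926 + 655/2599 = -11838252019/2599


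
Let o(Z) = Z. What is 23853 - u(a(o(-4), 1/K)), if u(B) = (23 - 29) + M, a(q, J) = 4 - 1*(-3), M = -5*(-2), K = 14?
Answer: 23849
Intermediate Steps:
M = 10
a(q, J) = 7 (a(q, J) = 4 + 3 = 7)
u(B) = 4 (u(B) = (23 - 29) + 10 = -6 + 10 = 4)
23853 - u(a(o(-4), 1/K)) = 23853 - 1*4 = 23853 - 4 = 23849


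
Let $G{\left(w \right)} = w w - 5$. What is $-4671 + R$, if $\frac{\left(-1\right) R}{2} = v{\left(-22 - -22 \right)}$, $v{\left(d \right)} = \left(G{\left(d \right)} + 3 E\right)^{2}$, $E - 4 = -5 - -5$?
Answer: $-4769$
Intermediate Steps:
$E = 4$ ($E = 4 - 0 = 4 + \left(-5 + 5\right) = 4 + 0 = 4$)
$G{\left(w \right)} = -5 + w^{2}$ ($G{\left(w \right)} = w^{2} - 5 = -5 + w^{2}$)
$v{\left(d \right)} = \left(7 + d^{2}\right)^{2}$ ($v{\left(d \right)} = \left(\left(-5 + d^{2}\right) + 3 \cdot 4\right)^{2} = \left(\left(-5 + d^{2}\right) + 12\right)^{2} = \left(7 + d^{2}\right)^{2}$)
$R = -98$ ($R = - 2 \left(7 + \left(-22 - -22\right)^{2}\right)^{2} = - 2 \left(7 + \left(-22 + 22\right)^{2}\right)^{2} = - 2 \left(7 + 0^{2}\right)^{2} = - 2 \left(7 + 0\right)^{2} = - 2 \cdot 7^{2} = \left(-2\right) 49 = -98$)
$-4671 + R = -4671 - 98 = -4769$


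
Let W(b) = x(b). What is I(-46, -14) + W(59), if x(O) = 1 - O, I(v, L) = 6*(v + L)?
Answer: -418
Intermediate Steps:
I(v, L) = 6*L + 6*v (I(v, L) = 6*(L + v) = 6*L + 6*v)
W(b) = 1 - b
I(-46, -14) + W(59) = (6*(-14) + 6*(-46)) + (1 - 1*59) = (-84 - 276) + (1 - 59) = -360 - 58 = -418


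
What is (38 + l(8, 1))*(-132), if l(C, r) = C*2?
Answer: -7128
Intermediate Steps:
l(C, r) = 2*C
(38 + l(8, 1))*(-132) = (38 + 2*8)*(-132) = (38 + 16)*(-132) = 54*(-132) = -7128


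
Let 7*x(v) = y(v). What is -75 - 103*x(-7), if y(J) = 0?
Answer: -75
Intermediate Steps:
x(v) = 0 (x(v) = (⅐)*0 = 0)
-75 - 103*x(-7) = -75 - 103*0 = -75 + 0 = -75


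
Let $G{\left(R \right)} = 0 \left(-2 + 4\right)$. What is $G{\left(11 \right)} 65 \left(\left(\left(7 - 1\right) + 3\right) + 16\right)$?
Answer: $0$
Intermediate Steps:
$G{\left(R \right)} = 0$ ($G{\left(R \right)} = 0 \cdot 2 = 0$)
$G{\left(11 \right)} 65 \left(\left(\left(7 - 1\right) + 3\right) + 16\right) = 0 \cdot 65 \left(\left(\left(7 - 1\right) + 3\right) + 16\right) = 0 \left(\left(\left(7 - 1\right) + 3\right) + 16\right) = 0 \left(\left(6 + 3\right) + 16\right) = 0 \left(9 + 16\right) = 0 \cdot 25 = 0$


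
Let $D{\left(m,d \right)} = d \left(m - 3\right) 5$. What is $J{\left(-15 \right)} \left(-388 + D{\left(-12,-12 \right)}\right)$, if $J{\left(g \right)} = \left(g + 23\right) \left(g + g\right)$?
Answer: $-122880$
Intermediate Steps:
$D{\left(m,d \right)} = 5 d \left(-3 + m\right)$ ($D{\left(m,d \right)} = d \left(-3 + m\right) 5 = 5 d \left(-3 + m\right)$)
$J{\left(g \right)} = 2 g \left(23 + g\right)$ ($J{\left(g \right)} = \left(23 + g\right) 2 g = 2 g \left(23 + g\right)$)
$J{\left(-15 \right)} \left(-388 + D{\left(-12,-12 \right)}\right) = 2 \left(-15\right) \left(23 - 15\right) \left(-388 + 5 \left(-12\right) \left(-3 - 12\right)\right) = 2 \left(-15\right) 8 \left(-388 + 5 \left(-12\right) \left(-15\right)\right) = - 240 \left(-388 + 900\right) = \left(-240\right) 512 = -122880$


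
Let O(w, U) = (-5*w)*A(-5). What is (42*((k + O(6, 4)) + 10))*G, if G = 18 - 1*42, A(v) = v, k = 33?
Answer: -194544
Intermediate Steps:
G = -24 (G = 18 - 42 = -24)
O(w, U) = 25*w (O(w, U) = -5*w*(-5) = 25*w)
(42*((k + O(6, 4)) + 10))*G = (42*((33 + 25*6) + 10))*(-24) = (42*((33 + 150) + 10))*(-24) = (42*(183 + 10))*(-24) = (42*193)*(-24) = 8106*(-24) = -194544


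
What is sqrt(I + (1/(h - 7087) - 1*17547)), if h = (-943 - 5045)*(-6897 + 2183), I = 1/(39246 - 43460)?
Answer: I*sqrt(5064312564406362990673470)/16988647690 ≈ 132.47*I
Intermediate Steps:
I = -1/4214 (I = 1/(-4214) = -1/4214 ≈ -0.00023730)
h = 28227432 (h = -5988*(-4714) = 28227432)
sqrt(I + (1/(h - 7087) - 1*17547)) = sqrt(-1/4214 + (1/(28227432 - 7087) - 1*17547)) = sqrt(-1/4214 + (1/28220345 - 17547)) = sqrt(-1/4214 - 495182393714/28220345) = sqrt(-2086698635331141/118920533830) = I*sqrt(5064312564406362990673470)/16988647690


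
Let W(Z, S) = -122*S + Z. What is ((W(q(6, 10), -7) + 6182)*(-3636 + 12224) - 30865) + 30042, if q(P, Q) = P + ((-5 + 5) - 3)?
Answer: 60450109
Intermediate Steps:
q(P, Q) = -3 + P (q(P, Q) = P + (0 - 3) = P - 3 = -3 + P)
W(Z, S) = Z - 122*S
((W(q(6, 10), -7) + 6182)*(-3636 + 12224) - 30865) + 30042 = ((((-3 + 6) - 122*(-7)) + 6182)*(-3636 + 12224) - 30865) + 30042 = (((3 + 854) + 6182)*8588 - 30865) + 30042 = ((857 + 6182)*8588 - 30865) + 30042 = (7039*8588 - 30865) + 30042 = (60450932 - 30865) + 30042 = 60420067 + 30042 = 60450109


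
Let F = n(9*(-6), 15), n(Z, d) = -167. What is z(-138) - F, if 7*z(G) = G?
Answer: 1031/7 ≈ 147.29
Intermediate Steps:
F = -167
z(G) = G/7
z(-138) - F = (1/7)*(-138) - 1*(-167) = -138/7 + 167 = 1031/7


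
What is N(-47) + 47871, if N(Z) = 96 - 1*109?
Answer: 47858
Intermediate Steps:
N(Z) = -13 (N(Z) = 96 - 109 = -13)
N(-47) + 47871 = -13 + 47871 = 47858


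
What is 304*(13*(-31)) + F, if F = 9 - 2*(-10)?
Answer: -122483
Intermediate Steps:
F = 29 (F = 9 + 20 = 29)
304*(13*(-31)) + F = 304*(13*(-31)) + 29 = 304*(-403) + 29 = -122512 + 29 = -122483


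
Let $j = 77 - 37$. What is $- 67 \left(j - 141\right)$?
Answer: $6767$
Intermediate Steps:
$j = 40$
$- 67 \left(j - 141\right) = - 67 \left(40 - 141\right) = \left(-67\right) \left(-101\right) = 6767$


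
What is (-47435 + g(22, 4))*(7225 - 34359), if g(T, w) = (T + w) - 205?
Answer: 1291958276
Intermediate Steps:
g(T, w) = -205 + T + w
(-47435 + g(22, 4))*(7225 - 34359) = (-47435 + (-205 + 22 + 4))*(7225 - 34359) = (-47435 - 179)*(-27134) = -47614*(-27134) = 1291958276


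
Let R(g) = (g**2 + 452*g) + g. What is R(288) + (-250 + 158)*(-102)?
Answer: 222792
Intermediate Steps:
R(g) = g**2 + 453*g
R(288) + (-250 + 158)*(-102) = 288*(453 + 288) + (-250 + 158)*(-102) = 288*741 - 92*(-102) = 213408 + 9384 = 222792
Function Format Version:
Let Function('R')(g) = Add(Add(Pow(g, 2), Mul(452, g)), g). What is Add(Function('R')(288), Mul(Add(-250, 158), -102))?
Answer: 222792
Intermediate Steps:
Function('R')(g) = Add(Pow(g, 2), Mul(453, g))
Add(Function('R')(288), Mul(Add(-250, 158), -102)) = Add(Mul(288, Add(453, 288)), Mul(Add(-250, 158), -102)) = Add(Mul(288, 741), Mul(-92, -102)) = Add(213408, 9384) = 222792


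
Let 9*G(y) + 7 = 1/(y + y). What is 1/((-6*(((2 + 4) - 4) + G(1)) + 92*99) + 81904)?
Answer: 3/273013 ≈ 1.0988e-5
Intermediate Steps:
G(y) = -7/9 + 1/(18*y) (G(y) = -7/9 + 1/(9*(y + y)) = -7/9 + 1/(9*((2*y))) = -7/9 + (1/(2*y))/9 = -7/9 + 1/(18*y))
1/((-6*(((2 + 4) - 4) + G(1)) + 92*99) + 81904) = 1/((-6*(((2 + 4) - 4) + (1/18)*(1 - 14*1)/1) + 92*99) + 81904) = 1/((-6*((6 - 4) + (1/18)*1*(1 - 14)) + 9108) + 81904) = 1/((-6*(2 + (1/18)*1*(-13)) + 9108) + 81904) = 1/((-6*(2 - 13/18) + 9108) + 81904) = 1/((-6*23/18 + 9108) + 81904) = 1/((-23/3 + 9108) + 81904) = 1/(27301/3 + 81904) = 1/(273013/3) = 3/273013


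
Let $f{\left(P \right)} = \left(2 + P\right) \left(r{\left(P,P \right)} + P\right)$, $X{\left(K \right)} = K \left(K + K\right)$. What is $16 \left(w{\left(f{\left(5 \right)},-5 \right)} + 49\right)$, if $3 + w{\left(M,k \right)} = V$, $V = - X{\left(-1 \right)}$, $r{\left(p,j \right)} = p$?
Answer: $704$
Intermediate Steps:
$X{\left(K \right)} = 2 K^{2}$ ($X{\left(K \right)} = K 2 K = 2 K^{2}$)
$f{\left(P \right)} = 2 P \left(2 + P\right)$ ($f{\left(P \right)} = \left(2 + P\right) \left(P + P\right) = \left(2 + P\right) 2 P = 2 P \left(2 + P\right)$)
$V = -2$ ($V = - 2 \left(-1\right)^{2} = - 2 \cdot 1 = \left(-1\right) 2 = -2$)
$w{\left(M,k \right)} = -5$ ($w{\left(M,k \right)} = -3 - 2 = -5$)
$16 \left(w{\left(f{\left(5 \right)},-5 \right)} + 49\right) = 16 \left(-5 + 49\right) = 16 \cdot 44 = 704$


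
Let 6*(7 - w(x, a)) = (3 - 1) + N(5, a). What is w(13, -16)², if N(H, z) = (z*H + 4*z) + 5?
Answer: 32041/36 ≈ 890.03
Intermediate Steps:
N(H, z) = 5 + 4*z + H*z (N(H, z) = (H*z + 4*z) + 5 = (4*z + H*z) + 5 = 5 + 4*z + H*z)
w(x, a) = 35/6 - 3*a/2 (w(x, a) = 7 - ((3 - 1) + (5 + 4*a + 5*a))/6 = 7 - (2 + (5 + 9*a))/6 = 7 - (7 + 9*a)/6 = 7 + (-7/6 - 3*a/2) = 35/6 - 3*a/2)
w(13, -16)² = (35/6 - 3/2*(-16))² = (35/6 + 24)² = (179/6)² = 32041/36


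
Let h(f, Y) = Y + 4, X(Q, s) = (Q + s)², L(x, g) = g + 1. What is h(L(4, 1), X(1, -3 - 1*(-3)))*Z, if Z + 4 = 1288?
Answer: 6420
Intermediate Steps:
L(x, g) = 1 + g
h(f, Y) = 4 + Y
Z = 1284 (Z = -4 + 1288 = 1284)
h(L(4, 1), X(1, -3 - 1*(-3)))*Z = (4 + (1 + (-3 - 1*(-3)))²)*1284 = (4 + (1 + (-3 + 3))²)*1284 = (4 + (1 + 0)²)*1284 = (4 + 1²)*1284 = (4 + 1)*1284 = 5*1284 = 6420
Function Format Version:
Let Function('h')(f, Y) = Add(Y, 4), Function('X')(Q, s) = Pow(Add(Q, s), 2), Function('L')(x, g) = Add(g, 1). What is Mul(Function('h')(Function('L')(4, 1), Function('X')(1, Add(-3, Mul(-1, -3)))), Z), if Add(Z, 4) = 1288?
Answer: 6420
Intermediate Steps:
Function('L')(x, g) = Add(1, g)
Function('h')(f, Y) = Add(4, Y)
Z = 1284 (Z = Add(-4, 1288) = 1284)
Mul(Function('h')(Function('L')(4, 1), Function('X')(1, Add(-3, Mul(-1, -3)))), Z) = Mul(Add(4, Pow(Add(1, Add(-3, Mul(-1, -3))), 2)), 1284) = Mul(Add(4, Pow(Add(1, Add(-3, 3)), 2)), 1284) = Mul(Add(4, Pow(Add(1, 0), 2)), 1284) = Mul(Add(4, Pow(1, 2)), 1284) = Mul(Add(4, 1), 1284) = Mul(5, 1284) = 6420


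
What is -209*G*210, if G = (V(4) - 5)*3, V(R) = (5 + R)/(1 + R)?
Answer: 421344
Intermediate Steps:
V(R) = (5 + R)/(1 + R)
G = -48/5 (G = ((5 + 4)/(1 + 4) - 5)*3 = (9/5 - 5)*3 = -16/5*3 = -48/5 ≈ -9.6000)
-209*G*210 = -209*(-48/5)*210 = (10032/5)*210 = 421344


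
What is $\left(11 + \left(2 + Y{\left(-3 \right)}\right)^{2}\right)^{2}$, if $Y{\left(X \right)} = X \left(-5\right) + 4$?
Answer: $204304$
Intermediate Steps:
$Y{\left(X \right)} = 4 - 5 X$ ($Y{\left(X \right)} = - 5 X + 4 = 4 - 5 X$)
$\left(11 + \left(2 + Y{\left(-3 \right)}\right)^{2}\right)^{2} = \left(11 + \left(2 + \left(4 - -15\right)\right)^{2}\right)^{2} = \left(11 + \left(2 + \left(4 + 15\right)\right)^{2}\right)^{2} = \left(11 + \left(2 + 19\right)^{2}\right)^{2} = \left(11 + 21^{2}\right)^{2} = \left(11 + 441\right)^{2} = 452^{2} = 204304$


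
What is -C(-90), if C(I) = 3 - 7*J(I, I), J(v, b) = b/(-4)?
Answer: 309/2 ≈ 154.50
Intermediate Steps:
J(v, b) = -b/4 (J(v, b) = b*(-¼) = -b/4)
C(I) = 3 + 7*I/4 (C(I) = 3 - (-7)*I/4 = 3 + 7*I/4)
-C(-90) = -(3 + (7/4)*(-90)) = -(3 - 315/2) = -1*(-309/2) = 309/2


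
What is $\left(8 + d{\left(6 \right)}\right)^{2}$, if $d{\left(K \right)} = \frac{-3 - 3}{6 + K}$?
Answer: $\frac{225}{4} \approx 56.25$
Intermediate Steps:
$d{\left(K \right)} = - \frac{6}{6 + K}$
$\left(8 + d{\left(6 \right)}\right)^{2} = \left(8 - \frac{6}{6 + 6}\right)^{2} = \left(8 - \frac{6}{12}\right)^{2} = \left(8 - \frac{1}{2}\right)^{2} = \left(\frac{15}{2}\right)^{2} = \frac{225}{4}$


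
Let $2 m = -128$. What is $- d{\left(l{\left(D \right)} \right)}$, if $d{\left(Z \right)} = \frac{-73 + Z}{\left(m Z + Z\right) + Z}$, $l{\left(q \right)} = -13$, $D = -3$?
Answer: $\frac{43}{403} \approx 0.1067$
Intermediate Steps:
$m = -64$ ($m = \frac{1}{2} \left(-128\right) = -64$)
$d{\left(Z \right)} = - \frac{-73 + Z}{62 Z}$ ($d{\left(Z \right)} = \frac{-73 + Z}{\left(- 64 Z + Z\right) + Z} = \frac{-73 + Z}{- 63 Z + Z} = \frac{-73 + Z}{\left(-62\right) Z} = \left(-73 + Z\right) \left(- \frac{1}{62 Z}\right) = - \frac{-73 + Z}{62 Z}$)
$- d{\left(l{\left(D \right)} \right)} = - \frac{73 - -13}{62 \left(-13\right)} = - \frac{\left(-1\right) \left(73 + 13\right)}{62 \cdot 13} = - \frac{\left(-1\right) 86}{62 \cdot 13} = \left(-1\right) \left(- \frac{43}{403}\right) = \frac{43}{403}$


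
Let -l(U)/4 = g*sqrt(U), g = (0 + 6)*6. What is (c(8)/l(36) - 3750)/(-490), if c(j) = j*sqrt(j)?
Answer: 375/49 + sqrt(2)/26460 ≈ 7.6531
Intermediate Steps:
g = 36 (g = 6*6 = 36)
c(j) = j**(3/2)
l(U) = -144*sqrt(U)
(c(8)/l(36) - 3750)/(-490) = (8**(3/2)/((-144*sqrt(36))) - 3750)/(-490) = ((16*sqrt(2))/((-144*6)) - 3750)*(-1/490) = ((16*sqrt(2))/(-864) - 3750)*(-1/490) = ((16*sqrt(2))*(-1/864) - 3750)*(-1/490) = (-sqrt(2)/54 - 3750)*(-1/490) = (-3750 - sqrt(2)/54)*(-1/490) = 375/49 + sqrt(2)/26460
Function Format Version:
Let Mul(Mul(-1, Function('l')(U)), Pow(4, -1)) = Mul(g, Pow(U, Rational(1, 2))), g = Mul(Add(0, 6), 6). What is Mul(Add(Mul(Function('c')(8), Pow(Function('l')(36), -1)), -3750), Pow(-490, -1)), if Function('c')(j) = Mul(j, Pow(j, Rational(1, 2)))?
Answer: Add(Rational(375, 49), Mul(Rational(1, 26460), Pow(2, Rational(1, 2)))) ≈ 7.6531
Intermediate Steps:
g = 36 (g = Mul(6, 6) = 36)
Function('c')(j) = Pow(j, Rational(3, 2))
Function('l')(U) = Mul(-144, Pow(U, Rational(1, 2))) (Function('l')(U) = Mul(-4, Mul(36, Pow(U, Rational(1, 2)))) = Mul(-144, Pow(U, Rational(1, 2))))
Mul(Add(Mul(Function('c')(8), Pow(Function('l')(36), -1)), -3750), Pow(-490, -1)) = Mul(Add(Mul(Pow(8, Rational(3, 2)), Pow(Mul(-144, Pow(36, Rational(1, 2))), -1)), -3750), Pow(-490, -1)) = Mul(Add(Mul(Mul(16, Pow(2, Rational(1, 2))), Pow(Mul(-144, 6), -1)), -3750), Rational(-1, 490)) = Mul(Add(Mul(Mul(16, Pow(2, Rational(1, 2))), Pow(-864, -1)), -3750), Rational(-1, 490)) = Mul(Add(Mul(Mul(16, Pow(2, Rational(1, 2))), Rational(-1, 864)), -3750), Rational(-1, 490)) = Mul(Add(Mul(Rational(-1, 54), Pow(2, Rational(1, 2))), -3750), Rational(-1, 490)) = Mul(Add(-3750, Mul(Rational(-1, 54), Pow(2, Rational(1, 2)))), Rational(-1, 490)) = Add(Rational(375, 49), Mul(Rational(1, 26460), Pow(2, Rational(1, 2))))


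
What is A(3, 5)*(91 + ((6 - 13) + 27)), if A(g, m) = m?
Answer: 555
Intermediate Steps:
A(3, 5)*(91 + ((6 - 13) + 27)) = 5*(91 + ((6 - 13) + 27)) = 5*(91 + (-7 + 27)) = 5*(91 + 20) = 5*111 = 555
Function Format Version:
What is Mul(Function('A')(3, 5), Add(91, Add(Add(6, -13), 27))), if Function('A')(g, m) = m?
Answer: 555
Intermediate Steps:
Mul(Function('A')(3, 5), Add(91, Add(Add(6, -13), 27))) = Mul(5, Add(91, Add(Add(6, -13), 27))) = Mul(5, Add(91, Add(-7, 27))) = Mul(5, Add(91, 20)) = Mul(5, 111) = 555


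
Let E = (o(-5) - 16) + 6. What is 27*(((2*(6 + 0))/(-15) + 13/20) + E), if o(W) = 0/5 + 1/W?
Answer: -5589/20 ≈ -279.45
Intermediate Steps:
o(W) = 1/W (o(W) = 0*(⅕) + 1/W = 0 + 1/W = 1/W)
E = -51/5 (E = (1/(-5) - 16) + 6 = (-⅕ - 16) + 6 = -81/5 + 6 = -51/5 ≈ -10.200)
27*(((2*(6 + 0))/(-15) + 13/20) + E) = 27*(((2*(6 + 0))/(-15) + 13/20) - 51/5) = 27*(((2*6)*(-1/15) + 13*(1/20)) - 51/5) = 27*((12*(-1/15) + 13/20) - 51/5) = 27*((-⅘ + 13/20) - 51/5) = 27*(-3/20 - 51/5) = 27*(-207/20) = -5589/20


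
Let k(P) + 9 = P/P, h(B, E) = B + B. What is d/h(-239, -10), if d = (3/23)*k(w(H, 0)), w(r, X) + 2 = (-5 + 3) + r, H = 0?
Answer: 12/5497 ≈ 0.0021830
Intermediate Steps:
w(r, X) = -4 + r (w(r, X) = -2 + ((-5 + 3) + r) = -2 + (-2 + r) = -4 + r)
h(B, E) = 2*B
k(P) = -8 (k(P) = -9 + P/P = -9 + 1 = -8)
d = -24/23 (d = (3/23)*(-8) = -24/23 ≈ -1.0435)
d/h(-239, -10) = -24/(23*(2*(-239))) = -24/23/(-478) = -24/23*(-1/478) = 12/5497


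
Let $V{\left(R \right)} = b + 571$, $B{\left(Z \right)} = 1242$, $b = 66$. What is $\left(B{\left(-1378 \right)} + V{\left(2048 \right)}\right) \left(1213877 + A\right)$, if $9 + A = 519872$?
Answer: $3257697460$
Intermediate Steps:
$A = 519863$ ($A = -9 + 519872 = 519863$)
$V{\left(R \right)} = 637$ ($V{\left(R \right)} = 66 + 571 = 637$)
$\left(B{\left(-1378 \right)} + V{\left(2048 \right)}\right) \left(1213877 + A\right) = \left(1242 + 637\right) \left(1213877 + 519863\right) = 1879 \cdot 1733740 = 3257697460$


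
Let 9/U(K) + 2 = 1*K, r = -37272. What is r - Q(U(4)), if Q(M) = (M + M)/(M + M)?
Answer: -37273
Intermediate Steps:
U(K) = 9/(-2 + K) (U(K) = 9/(-2 + 1*K) = 9/(-2 + K))
Q(M) = 1 (Q(M) = (2*M)/((2*M)) = (2*M)*(1/(2*M)) = 1)
r - Q(U(4)) = -37272 - 1*1 = -37272 - 1 = -37273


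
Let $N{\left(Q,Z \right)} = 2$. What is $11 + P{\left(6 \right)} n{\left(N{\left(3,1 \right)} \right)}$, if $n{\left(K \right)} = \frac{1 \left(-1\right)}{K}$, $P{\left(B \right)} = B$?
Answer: $8$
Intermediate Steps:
$n{\left(K \right)} = - \frac{1}{K}$
$11 + P{\left(6 \right)} n{\left(N{\left(3,1 \right)} \right)} = 11 + 6 \left(- \frac{1}{2}\right) = 11 - 3 = 8$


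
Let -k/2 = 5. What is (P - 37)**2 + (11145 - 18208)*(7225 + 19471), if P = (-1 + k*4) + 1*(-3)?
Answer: -188547287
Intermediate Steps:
k = -10 (k = -2*5 = -10)
P = -44 (P = (-1 - 10*4) + 1*(-3) = (-1 - 40) - 3 = -41 - 3 = -44)
(P - 37)**2 + (11145 - 18208)*(7225 + 19471) = (-44 - 37)**2 + (11145 - 18208)*(7225 + 19471) = (-81)**2 - 7063*26696 = 6561 - 188553848 = -188547287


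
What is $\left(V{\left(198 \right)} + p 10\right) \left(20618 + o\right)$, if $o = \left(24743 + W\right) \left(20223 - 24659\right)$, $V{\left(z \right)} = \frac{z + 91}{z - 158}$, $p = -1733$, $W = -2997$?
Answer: $\frac{33413775280609}{20} \approx 1.6707 \cdot 10^{12}$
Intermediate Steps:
$V{\left(z \right)} = \frac{91 + z}{-158 + z}$
$o = -96465256$ ($o = \left(24743 - 2997\right) \left(20223 - 24659\right) = 21746 \left(-4436\right) = -96465256$)
$\left(V{\left(198 \right)} + p 10\right) \left(20618 + o\right) = \left(\frac{91 + 198}{-158 + 198} - 17330\right) \left(20618 - 96465256\right) = \left(\frac{1}{40} \cdot 289 - 17330\right) \left(-96444638\right) = \left(\frac{289}{40} - 17330\right) \left(-96444638\right) = \left(- \frac{692911}{40}\right) \left(-96444638\right) = \frac{33413775280609}{20}$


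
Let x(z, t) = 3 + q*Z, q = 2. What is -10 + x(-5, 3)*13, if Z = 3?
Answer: 107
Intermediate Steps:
x(z, t) = 9 (x(z, t) = 3 + 2*3 = 3 + 6 = 9)
-10 + x(-5, 3)*13 = -10 + 9*13 = -10 + 117 = 107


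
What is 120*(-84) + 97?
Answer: -9983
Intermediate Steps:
120*(-84) + 97 = -10080 + 97 = -9983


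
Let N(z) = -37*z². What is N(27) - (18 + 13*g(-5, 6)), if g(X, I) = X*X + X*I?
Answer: -26926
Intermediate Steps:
g(X, I) = X² + I*X
N(27) - (18 + 13*g(-5, 6)) = -37*27² - (18 + 13*(-5*(6 - 5))) = -37*729 - (18 + 13*(-5*1)) = -26973 - (18 + 13*(-5)) = -26973 - (18 - 65) = -26973 - 1*(-47) = -26973 + 47 = -26926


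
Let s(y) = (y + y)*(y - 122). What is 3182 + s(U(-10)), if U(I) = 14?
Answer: 158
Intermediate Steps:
s(y) = 2*y*(-122 + y) (s(y) = (2*y)*(-122 + y) = 2*y*(-122 + y))
3182 + s(U(-10)) = 3182 + 2*14*(-122 + 14) = 3182 + 2*14*(-108) = 3182 - 3024 = 158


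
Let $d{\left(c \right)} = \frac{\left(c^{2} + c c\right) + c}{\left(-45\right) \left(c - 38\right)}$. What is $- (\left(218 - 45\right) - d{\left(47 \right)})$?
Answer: $- \frac{14906}{81} \approx -184.02$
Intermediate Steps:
$d{\left(c \right)} = \frac{c + 2 c^{2}}{1710 - 45 c}$ ($d{\left(c \right)} = \frac{\left(c^{2} + c^{2}\right) + c}{\left(-45\right) \left(-38 + c\right)} = \frac{2 c^{2} + c}{1710 - 45 c} = \frac{c + 2 c^{2}}{1710 - 45 c}$)
$- (\left(218 - 45\right) - d{\left(47 \right)}) = - (\left(218 - 45\right) - \left(-1\right) 47 \frac{1}{-1710 + 45 \cdot 47} \left(1 + 2 \cdot 47\right)) = - (\left(218 - 45\right) - \left(-1\right) 47 \frac{1}{-1710 + 2115} \left(1 + 94\right)) = - (173 - \left(-1\right) 47 \cdot \frac{1}{405} \cdot 95) = - (173 - - \frac{893}{81}) = - (173 + \frac{893}{81}) = \left(-1\right) \frac{14906}{81} = - \frac{14906}{81}$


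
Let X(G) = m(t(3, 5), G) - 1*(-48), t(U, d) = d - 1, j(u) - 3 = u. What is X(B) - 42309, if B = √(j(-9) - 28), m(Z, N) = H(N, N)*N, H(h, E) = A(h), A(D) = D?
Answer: -42295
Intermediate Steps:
H(h, E) = h
j(u) = 3 + u
t(U, d) = -1 + d
m(Z, N) = N² (m(Z, N) = N*N = N²)
B = I*√34 (B = √((3 - 9) - 28) = √(-6 - 28) = √(-34) = I*√34 ≈ 5.8309*I)
X(G) = 48 + G² (X(G) = G² - 1*(-48) = G² + 48 = 48 + G²)
X(B) - 42309 = (48 + (I*√34)²) - 42309 = (48 - 34) - 42309 = 14 - 42309 = -42295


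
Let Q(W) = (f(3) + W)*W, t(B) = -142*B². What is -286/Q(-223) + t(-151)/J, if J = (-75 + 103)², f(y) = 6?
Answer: -11191271239/2709896 ≈ -4129.8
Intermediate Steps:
Q(W) = W*(6 + W) (Q(W) = (6 + W)*W = W*(6 + W))
J = 784 (J = 28² = 784)
-286/Q(-223) + t(-151)/J = -286*(-1/(223*(6 - 223))) - 142*(-151)²/784 = -286/((-223*(-217))) - 142*22801*(1/784) = -286/48391 - 3237742*1/784 = -286*1/48391 - 1618871/392 = -286/48391 - 1618871/392 = -11191271239/2709896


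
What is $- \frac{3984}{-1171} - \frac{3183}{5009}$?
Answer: $\frac{16228563}{5865539} \approx 2.7668$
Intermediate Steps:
$- \frac{3984}{-1171} - \frac{3183}{5009} = \left(-3984\right) \left(- \frac{1}{1171}\right) - \frac{3183}{5009} = \frac{3984}{1171} - \frac{3183}{5009} = \frac{16228563}{5865539}$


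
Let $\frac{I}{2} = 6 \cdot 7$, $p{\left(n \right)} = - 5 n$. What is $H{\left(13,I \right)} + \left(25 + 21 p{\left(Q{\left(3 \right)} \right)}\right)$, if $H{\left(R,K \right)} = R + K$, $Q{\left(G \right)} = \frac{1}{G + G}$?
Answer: $\frac{209}{2} \approx 104.5$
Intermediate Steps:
$Q{\left(G \right)} = \frac{1}{2 G}$
$I = 84$ ($I = 2 \cdot 6 \cdot 7 = 2 \cdot 42 = 84$)
$H{\left(R,K \right)} = K + R$
$H{\left(13,I \right)} + \left(25 + 21 p{\left(Q{\left(3 \right)} \right)}\right) = \left(84 + 13\right) + \left(25 + 21 \left(- 5 \frac{1}{2 \cdot 3}\right)\right) = 97 + \left(25 + 21 \left(- 5 \cdot \frac{1}{2} \cdot \frac{1}{3}\right)\right) = 97 + \left(25 + 21 \left(\left(-5\right) \frac{1}{6}\right)\right) = 97 + \left(25 + 21 \left(- \frac{5}{6}\right)\right) = 97 + \left(25 - \frac{35}{2}\right) = 97 + \frac{15}{2} = \frac{209}{2}$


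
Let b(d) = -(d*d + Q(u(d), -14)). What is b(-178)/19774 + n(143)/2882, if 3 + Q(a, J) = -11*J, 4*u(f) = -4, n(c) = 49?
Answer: -22694886/14247167 ≈ -1.5929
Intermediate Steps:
u(f) = -1 (u(f) = (¼)*(-4) = -1)
Q(a, J) = -3 - 11*J
b(d) = -151 - d² (b(d) = -(d*d + (-3 - 11*(-14))) = -(d² + (-3 + 154)) = -(d² + 151) = -(151 + d²) = -151 - d²)
b(-178)/19774 + n(143)/2882 = (-151 - 1*(-178)²)/19774 + 49/2882 = (-151 - 1*31684)*(1/19774) + 49*(1/2882) = (-151 - 31684)*(1/19774) + 49/2882 = -31835*1/19774 + 49/2882 = -31835/19774 + 49/2882 = -22694886/14247167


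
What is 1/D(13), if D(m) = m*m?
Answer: 1/169 ≈ 0.0059172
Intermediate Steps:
D(m) = m²
1/D(13) = 1/(13²) = 1/169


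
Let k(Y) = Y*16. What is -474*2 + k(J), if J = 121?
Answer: 988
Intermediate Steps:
k(Y) = 16*Y
-474*2 + k(J) = -474*2 + 16*121 = -948 + 1936 = 988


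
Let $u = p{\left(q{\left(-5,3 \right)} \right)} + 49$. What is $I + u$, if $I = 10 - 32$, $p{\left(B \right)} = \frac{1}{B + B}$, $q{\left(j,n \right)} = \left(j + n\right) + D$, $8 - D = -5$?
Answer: $\frac{595}{22} \approx 27.045$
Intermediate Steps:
$D = 13$ ($D = 8 - -5 = 8 + 5 = 13$)
$q{\left(j,n \right)} = 13 + j + n$ ($q{\left(j,n \right)} = \left(j + n\right) + 13 = 13 + j + n$)
$p{\left(B \right)} = \frac{1}{2 B}$
$I = -22$ ($I = 10 - 32 = -22$)
$u = \frac{1079}{22}$ ($u = \frac{1}{2 \left(13 - 5 + 3\right)} + 49 = \frac{1}{2 \cdot 11} + 49 = \frac{1}{2} \cdot \frac{1}{11} + 49 = \frac{1}{22} + 49 = \frac{1079}{22} \approx 49.045$)
$I + u = -22 + \frac{1079}{22} = \frac{595}{22}$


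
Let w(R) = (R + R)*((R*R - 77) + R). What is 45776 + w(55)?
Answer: 376106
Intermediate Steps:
w(R) = 2*R*(-77 + R + R**2) (w(R) = (2*R)*((R**2 - 77) + R) = (2*R)*((-77 + R**2) + R) = (2*R)*(-77 + R + R**2) = 2*R*(-77 + R + R**2))
45776 + w(55) = 45776 + 2*55*(-77 + 55 + 55**2) = 45776 + 2*55*(-77 + 55 + 3025) = 45776 + 2*55*3003 = 45776 + 330330 = 376106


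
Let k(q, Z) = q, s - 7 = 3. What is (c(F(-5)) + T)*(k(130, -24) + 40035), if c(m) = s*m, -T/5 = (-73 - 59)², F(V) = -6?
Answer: -3501584700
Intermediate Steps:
s = 10 (s = 7 + 3 = 10)
T = -87120 (T = -5*(-73 - 59)² = -5*(-132)² = -5*17424 = -87120)
c(m) = 10*m
(c(F(-5)) + T)*(k(130, -24) + 40035) = (10*(-6) - 87120)*(130 + 40035) = (-60 - 87120)*40165 = -87180*40165 = -3501584700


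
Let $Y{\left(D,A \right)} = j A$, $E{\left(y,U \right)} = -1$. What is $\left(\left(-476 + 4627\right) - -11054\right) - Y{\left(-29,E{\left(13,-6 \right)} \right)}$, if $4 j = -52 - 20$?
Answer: $15187$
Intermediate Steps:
$j = -18$ ($j = \frac{-52 - 20}{4} = \frac{1}{4} \left(-72\right) = -18$)
$Y{\left(D,A \right)} = - 18 A$
$\left(\left(-476 + 4627\right) - -11054\right) - Y{\left(-29,E{\left(13,-6 \right)} \right)} = \left(\left(-476 + 4627\right) - -11054\right) - \left(-18\right) \left(-1\right) = \left(4151 + 11054\right) - 18 = 15205 - 18 = 15187$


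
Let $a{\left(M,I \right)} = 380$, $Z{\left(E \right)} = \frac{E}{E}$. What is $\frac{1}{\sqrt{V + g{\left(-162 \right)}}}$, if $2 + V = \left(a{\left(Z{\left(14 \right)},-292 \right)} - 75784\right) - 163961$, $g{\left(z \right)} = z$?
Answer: $- \frac{i \sqrt{239529}}{239529} \approx - 0.0020432 i$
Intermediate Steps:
$Z{\left(E \right)} = 1$
$V = -239367$ ($V = -2 + \left(\left(380 - 75784\right) - 163961\right) = -2 - 239365 = -239367$)
$\frac{1}{\sqrt{V + g{\left(-162 \right)}}} = \frac{1}{\sqrt{-239367 - 162}} = \frac{1}{\sqrt{-239529}} = \frac{1}{i \sqrt{239529}} = - \frac{i \sqrt{239529}}{239529}$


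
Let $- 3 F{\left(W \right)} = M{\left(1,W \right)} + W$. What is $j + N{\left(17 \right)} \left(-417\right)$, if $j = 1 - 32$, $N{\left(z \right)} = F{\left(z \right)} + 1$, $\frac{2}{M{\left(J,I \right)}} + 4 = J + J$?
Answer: $1776$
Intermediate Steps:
$M{\left(J,I \right)} = \frac{2}{-4 + 2 J}$ ($M{\left(J,I \right)} = \frac{2}{-4 + \left(J + J\right)} = \frac{2}{-4 + 2 J}$)
$F{\left(W \right)} = \frac{1}{3} - \frac{W}{3}$ ($F{\left(W \right)} = - \frac{\frac{1}{-2 + 1} + W}{3} = - \frac{\frac{1}{-1} + W}{3} = - \frac{-1 + W}{3} = \frac{1}{3} - \frac{W}{3}$)
$N{\left(z \right)} = \frac{4}{3} - \frac{z}{3}$ ($N{\left(z \right)} = \left(\frac{1}{3} - \frac{z}{3}\right) + 1 = \frac{4}{3} - \frac{z}{3}$)
$j = -31$ ($j = 1 - 32 = -31$)
$j + N{\left(17 \right)} \left(-417\right) = -31 + \left(\frac{4}{3} - \frac{17}{3}\right) \left(-417\right) = -31 - -1807 = -31 + 1807 = 1776$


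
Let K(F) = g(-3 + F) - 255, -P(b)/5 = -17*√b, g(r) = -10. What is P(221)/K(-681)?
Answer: -17*√221/53 ≈ -4.7684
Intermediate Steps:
P(b) = 85*√b (P(b) = -(-85)*√b = 85*√b)
K(F) = -265 (K(F) = -10 - 255 = -265)
P(221)/K(-681) = (85*√221)/(-265) = (85*√221)*(-1/265) = -17*√221/53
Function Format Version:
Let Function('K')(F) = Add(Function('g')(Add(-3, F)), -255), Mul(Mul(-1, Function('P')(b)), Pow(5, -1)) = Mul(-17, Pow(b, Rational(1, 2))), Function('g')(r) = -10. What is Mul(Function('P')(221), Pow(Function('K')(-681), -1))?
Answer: Mul(Rational(-17, 53), Pow(221, Rational(1, 2))) ≈ -4.7684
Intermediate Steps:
Function('P')(b) = Mul(85, Pow(b, Rational(1, 2))) (Function('P')(b) = Mul(-5, Mul(-17, Pow(b, Rational(1, 2)))) = Mul(85, Pow(b, Rational(1, 2))))
Function('K')(F) = -265 (Function('K')(F) = Add(-10, -255) = -265)
Mul(Function('P')(221), Pow(Function('K')(-681), -1)) = Mul(Mul(85, Pow(221, Rational(1, 2))), Pow(-265, -1)) = Mul(Mul(85, Pow(221, Rational(1, 2))), Rational(-1, 265)) = Mul(Rational(-17, 53), Pow(221, Rational(1, 2)))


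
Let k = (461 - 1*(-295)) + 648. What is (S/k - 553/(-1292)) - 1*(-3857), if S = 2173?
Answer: 875007313/226746 ≈ 3859.0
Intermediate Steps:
k = 1404 (k = (461 + 295) + 648 = 756 + 648 = 1404)
(S/k - 553/(-1292)) - 1*(-3857) = (2173/1404 - 553/(-1292)) - 1*(-3857) = (2173*(1/1404) - 553*(-1/1292)) + 3857 = (2173/1404 + 553/1292) + 3857 = 447991/226746 + 3857 = 875007313/226746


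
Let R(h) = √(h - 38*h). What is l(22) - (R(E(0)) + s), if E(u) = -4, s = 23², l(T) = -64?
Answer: -593 - 2*√37 ≈ -605.17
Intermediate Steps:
s = 529
R(h) = √37*√(-h) (R(h) = √(-37*h) = √37*√(-h))
l(22) - (R(E(0)) + s) = -64 - (√37*√(-1*(-4)) + 529) = -64 - (√37*√4 + 529) = -64 - (√37*2 + 529) = -64 - (2*√37 + 529) = -64 - (529 + 2*√37) = -64 + (-529 - 2*√37) = -593 - 2*√37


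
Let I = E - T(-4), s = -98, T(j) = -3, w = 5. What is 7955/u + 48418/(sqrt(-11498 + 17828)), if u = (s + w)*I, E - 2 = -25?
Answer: 1591/372 + 24209*sqrt(6330)/3165 ≈ 612.84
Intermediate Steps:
E = -23 (E = 2 - 25 = -23)
I = -20 (I = -23 - 1*(-3) = -23 + 3 = -20)
u = 1860 (u = (-98 + 5)*(-20) = -93*(-20) = 1860)
7955/u + 48418/(sqrt(-11498 + 17828)) = 7955/1860 + 48418/(sqrt(-11498 + 17828)) = 7955*(1/1860) + 48418/(sqrt(6330)) = 1591/372 + 48418*(sqrt(6330)/6330) = 1591/372 + 24209*sqrt(6330)/3165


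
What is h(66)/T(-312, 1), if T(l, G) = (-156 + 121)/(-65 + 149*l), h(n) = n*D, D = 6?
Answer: 18434988/35 ≈ 5.2671e+5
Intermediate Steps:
h(n) = 6*n (h(n) = n*6 = 6*n)
T(l, G) = -35/(-65 + 149*l)
h(66)/T(-312, 1) = (6*66)/((-35/(-65 + 149*(-312)))) = 396/((-35/(-65 - 46488))) = 396/((-35/(-46553))) = 396/((-35*(-1/46553))) = 396/(35/46553) = 396*(46553/35) = 18434988/35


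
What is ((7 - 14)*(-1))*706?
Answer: 4942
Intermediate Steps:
((7 - 14)*(-1))*706 = -7*(-1)*706 = 7*706 = 4942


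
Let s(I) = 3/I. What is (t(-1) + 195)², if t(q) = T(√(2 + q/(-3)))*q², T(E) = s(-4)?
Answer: 603729/16 ≈ 37733.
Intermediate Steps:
T(E) = -¾ (T(E) = 3/(-4) = 3*(-¼) = -¾)
t(q) = -3*q²/4
(t(-1) + 195)² = (-¾*(-1)² + 195)² = (-¾*1 + 195)² = (-¾ + 195)² = (777/4)² = 603729/16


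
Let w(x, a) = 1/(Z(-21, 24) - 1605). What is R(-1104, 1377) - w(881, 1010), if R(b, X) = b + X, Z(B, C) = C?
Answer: 431614/1581 ≈ 273.00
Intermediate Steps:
w(x, a) = -1/1581 (w(x, a) = 1/(24 - 1605) = 1/(-1581) = -1/1581)
R(b, X) = X + b
R(-1104, 1377) - w(881, 1010) = (1377 - 1104) - 1*(-1/1581) = 273 + 1/1581 = 431614/1581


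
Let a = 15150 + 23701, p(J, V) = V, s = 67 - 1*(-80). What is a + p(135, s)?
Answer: 38998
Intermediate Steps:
s = 147 (s = 67 + 80 = 147)
a = 38851
a + p(135, s) = 38851 + 147 = 38998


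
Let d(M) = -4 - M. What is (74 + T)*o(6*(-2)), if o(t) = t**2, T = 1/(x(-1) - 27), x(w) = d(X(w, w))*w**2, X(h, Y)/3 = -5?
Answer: 10647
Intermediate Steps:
X(h, Y) = -15 (X(h, Y) = 3*(-5) = -15)
x(w) = 11*w**2 (x(w) = (-4 - 1*(-15))*w**2 = (-4 + 15)*w**2 = 11*w**2)
T = -1/16 (T = 1/(11*(-1)**2 - 27) = 1/(11*1 - 27) = 1/(11 - 27) = 1/(-16) = -1/16 ≈ -0.062500)
(74 + T)*o(6*(-2)) = (74 - 1/16)*(6*(-2))**2 = (1183/16)*(-12)**2 = (1183/16)*144 = 10647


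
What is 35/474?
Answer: 35/474 ≈ 0.073840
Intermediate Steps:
35/474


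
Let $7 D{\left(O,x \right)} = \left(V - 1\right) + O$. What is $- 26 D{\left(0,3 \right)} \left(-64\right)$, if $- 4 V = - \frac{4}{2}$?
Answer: $- \frac{832}{7} \approx -118.86$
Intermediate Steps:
$V = \frac{1}{2}$ ($V = - \frac{\left(-4\right) \frac{1}{2}}{4} = \left(- \frac{1}{4}\right) \left(-2\right) = \frac{1}{2} \approx 0.5$)
$D{\left(O,x \right)} = - \frac{1}{14} + \frac{O}{7}$ ($D{\left(O,x \right)} = \frac{\left(\frac{1}{2} - 1\right) + O}{7} = \frac{- \frac{1}{2} + O}{7} = - \frac{1}{14} + \frac{O}{7}$)
$- 26 D{\left(0,3 \right)} \left(-64\right) = - 26 \left(- \frac{1}{14} + \frac{1}{7} \cdot 0\right) \left(-64\right) = - 26 \left(- \frac{1}{14} + 0\right) \left(-64\right) = \left(-26\right) \left(- \frac{1}{14}\right) \left(-64\right) = \frac{13}{7} \left(-64\right) = - \frac{832}{7}$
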